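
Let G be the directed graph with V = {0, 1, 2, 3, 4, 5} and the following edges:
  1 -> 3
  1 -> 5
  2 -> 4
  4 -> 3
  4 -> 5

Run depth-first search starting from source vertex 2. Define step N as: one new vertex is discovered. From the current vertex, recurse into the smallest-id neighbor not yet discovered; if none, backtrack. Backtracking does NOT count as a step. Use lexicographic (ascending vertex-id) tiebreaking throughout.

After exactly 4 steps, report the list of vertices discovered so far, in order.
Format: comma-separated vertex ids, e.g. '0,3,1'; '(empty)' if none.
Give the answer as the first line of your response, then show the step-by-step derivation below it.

2,4,3,5

step 1: discover 2; path=2; order=2
step 2: discover 4; path=2>4; order=2,4
step 3: discover 3; path=2>4>3; order=2,4,3
step 4: discover 5; path=2>4>5; order=2,4,3,5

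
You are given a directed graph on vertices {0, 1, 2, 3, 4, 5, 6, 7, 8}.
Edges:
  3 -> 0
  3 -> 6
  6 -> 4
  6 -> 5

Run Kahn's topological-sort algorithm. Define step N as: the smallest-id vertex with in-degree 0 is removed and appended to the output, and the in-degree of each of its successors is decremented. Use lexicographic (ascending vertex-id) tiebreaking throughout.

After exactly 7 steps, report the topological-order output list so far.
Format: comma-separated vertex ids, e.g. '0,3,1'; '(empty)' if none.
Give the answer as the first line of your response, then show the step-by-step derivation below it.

1,2,3,0,6,4,5

step 1: output 1; order=[1]; indeg=(1,0,0,0,1,1,1,0,0)
step 2: output 2; order=[1,2]; indeg=(1,0,0,0,1,1,1,0,0)
step 3: output 3; order=[1,2,3]; indeg=(0,0,0,0,1,1,0,0,0)
step 4: output 0; order=[1,2,3,0]; indeg=(0,0,0,0,1,1,0,0,0)
step 5: output 6; order=[1,2,3,0,6]; indeg=(0,0,0,0,0,0,0,0,0)
step 6: output 4; order=[1,2,3,0,6,4]; indeg=(0,0,0,0,0,0,0,0,0)
step 7: output 5; order=[1,2,3,0,6,4,5]; indeg=(0,0,0,0,0,0,0,0,0)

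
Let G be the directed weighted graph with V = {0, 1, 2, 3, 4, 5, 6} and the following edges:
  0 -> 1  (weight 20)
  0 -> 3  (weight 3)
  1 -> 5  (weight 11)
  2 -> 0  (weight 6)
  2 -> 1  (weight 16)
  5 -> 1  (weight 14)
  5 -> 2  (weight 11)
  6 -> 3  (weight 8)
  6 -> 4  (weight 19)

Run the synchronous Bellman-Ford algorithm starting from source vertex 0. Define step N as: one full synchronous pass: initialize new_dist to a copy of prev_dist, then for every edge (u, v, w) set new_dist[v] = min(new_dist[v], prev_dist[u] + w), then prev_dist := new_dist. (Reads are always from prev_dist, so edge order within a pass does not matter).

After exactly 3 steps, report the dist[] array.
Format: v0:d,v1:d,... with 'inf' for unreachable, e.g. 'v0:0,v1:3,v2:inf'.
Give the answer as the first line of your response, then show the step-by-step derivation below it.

v0:0,v1:20,v2:42,v3:3,v4:inf,v5:31,v6:inf

step 1: dist = v0:0,v1:20,v2:inf,v3:3,v4:inf,v5:inf,v6:inf
step 2: dist = v0:0,v1:20,v2:inf,v3:3,v4:inf,v5:31,v6:inf
step 3: dist = v0:0,v1:20,v2:42,v3:3,v4:inf,v5:31,v6:inf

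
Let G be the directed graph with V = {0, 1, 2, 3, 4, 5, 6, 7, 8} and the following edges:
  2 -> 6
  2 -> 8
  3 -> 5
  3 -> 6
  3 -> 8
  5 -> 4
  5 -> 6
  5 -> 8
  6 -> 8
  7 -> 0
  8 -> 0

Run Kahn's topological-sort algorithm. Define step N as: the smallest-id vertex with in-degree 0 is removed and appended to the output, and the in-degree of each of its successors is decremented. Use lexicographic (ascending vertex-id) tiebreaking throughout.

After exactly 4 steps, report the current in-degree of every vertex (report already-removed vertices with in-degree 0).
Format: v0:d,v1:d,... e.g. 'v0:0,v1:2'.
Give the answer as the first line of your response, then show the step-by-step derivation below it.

v0:2,v1:0,v2:0,v3:0,v4:0,v5:0,v6:0,v7:0,v8:1

step 1: output 1; order=[1]; indeg=(2,0,0,0,1,1,3,0,4)
step 2: output 2; order=[1,2]; indeg=(2,0,0,0,1,1,2,0,3)
step 3: output 3; order=[1,2,3]; indeg=(2,0,0,0,1,0,1,0,2)
step 4: output 5; order=[1,2,3,5]; indeg=(2,0,0,0,0,0,0,0,1)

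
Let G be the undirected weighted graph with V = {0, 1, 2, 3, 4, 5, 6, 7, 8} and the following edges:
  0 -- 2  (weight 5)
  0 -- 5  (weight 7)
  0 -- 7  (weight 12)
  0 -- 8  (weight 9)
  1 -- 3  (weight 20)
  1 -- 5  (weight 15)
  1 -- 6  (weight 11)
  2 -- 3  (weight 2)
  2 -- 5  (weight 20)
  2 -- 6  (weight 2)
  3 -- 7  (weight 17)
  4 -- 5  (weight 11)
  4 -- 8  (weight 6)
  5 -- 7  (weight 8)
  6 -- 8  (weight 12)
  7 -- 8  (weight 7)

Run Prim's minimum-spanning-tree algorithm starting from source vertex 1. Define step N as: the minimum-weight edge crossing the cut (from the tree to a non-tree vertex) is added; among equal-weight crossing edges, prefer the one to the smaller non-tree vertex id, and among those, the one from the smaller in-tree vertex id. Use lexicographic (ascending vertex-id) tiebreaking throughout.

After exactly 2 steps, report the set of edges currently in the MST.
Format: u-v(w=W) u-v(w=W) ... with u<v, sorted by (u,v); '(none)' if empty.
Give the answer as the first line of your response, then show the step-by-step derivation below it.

1-6(w=11) 2-6(w=2)

step 1: add edge 1-6 (w=11); MST = {1-6(w=11)}
step 2: add edge 2-6 (w=2); MST = {1-6(w=11) 2-6(w=2)}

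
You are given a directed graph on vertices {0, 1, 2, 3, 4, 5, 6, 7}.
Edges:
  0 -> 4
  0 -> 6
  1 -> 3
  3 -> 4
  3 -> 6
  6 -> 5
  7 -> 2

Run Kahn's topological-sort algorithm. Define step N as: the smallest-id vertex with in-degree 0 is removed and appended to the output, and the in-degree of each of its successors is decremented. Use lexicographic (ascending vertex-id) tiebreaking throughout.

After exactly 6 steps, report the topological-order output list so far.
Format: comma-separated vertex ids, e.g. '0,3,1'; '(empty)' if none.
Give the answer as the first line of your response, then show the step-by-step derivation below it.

0,1,3,4,6,5

step 1: output 0; order=[0]; indeg=(0,0,1,1,1,1,1,0)
step 2: output 1; order=[0,1]; indeg=(0,0,1,0,1,1,1,0)
step 3: output 3; order=[0,1,3]; indeg=(0,0,1,0,0,1,0,0)
step 4: output 4; order=[0,1,3,4]; indeg=(0,0,1,0,0,1,0,0)
step 5: output 6; order=[0,1,3,4,6]; indeg=(0,0,1,0,0,0,0,0)
step 6: output 5; order=[0,1,3,4,6,5]; indeg=(0,0,1,0,0,0,0,0)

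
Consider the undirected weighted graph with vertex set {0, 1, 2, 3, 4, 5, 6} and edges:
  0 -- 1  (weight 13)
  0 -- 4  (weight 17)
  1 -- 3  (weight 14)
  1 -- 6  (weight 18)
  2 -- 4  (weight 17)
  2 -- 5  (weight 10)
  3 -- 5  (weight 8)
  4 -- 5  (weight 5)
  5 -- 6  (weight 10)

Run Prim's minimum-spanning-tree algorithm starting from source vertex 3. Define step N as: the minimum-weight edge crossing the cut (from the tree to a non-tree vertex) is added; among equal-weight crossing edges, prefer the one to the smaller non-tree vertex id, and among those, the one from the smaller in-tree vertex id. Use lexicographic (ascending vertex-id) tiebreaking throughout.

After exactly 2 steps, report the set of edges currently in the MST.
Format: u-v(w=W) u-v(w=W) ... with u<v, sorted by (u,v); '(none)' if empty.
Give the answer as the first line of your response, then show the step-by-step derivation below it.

3-5(w=8) 4-5(w=5)

step 1: add edge 3-5 (w=8); MST = {3-5(w=8)}
step 2: add edge 4-5 (w=5); MST = {3-5(w=8) 4-5(w=5)}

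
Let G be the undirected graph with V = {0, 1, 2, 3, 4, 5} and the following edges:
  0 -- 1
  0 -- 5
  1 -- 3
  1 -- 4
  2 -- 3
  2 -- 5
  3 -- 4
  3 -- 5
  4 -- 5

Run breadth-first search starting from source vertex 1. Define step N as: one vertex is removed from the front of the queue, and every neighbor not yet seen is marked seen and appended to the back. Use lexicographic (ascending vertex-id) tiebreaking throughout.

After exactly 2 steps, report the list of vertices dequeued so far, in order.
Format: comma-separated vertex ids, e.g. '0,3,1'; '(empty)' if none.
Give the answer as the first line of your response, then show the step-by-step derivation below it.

1,0

step 1: dequeue 1; queue=[0,3,4]; order=1
step 2: dequeue 0; queue=[3,4,5]; order=1,0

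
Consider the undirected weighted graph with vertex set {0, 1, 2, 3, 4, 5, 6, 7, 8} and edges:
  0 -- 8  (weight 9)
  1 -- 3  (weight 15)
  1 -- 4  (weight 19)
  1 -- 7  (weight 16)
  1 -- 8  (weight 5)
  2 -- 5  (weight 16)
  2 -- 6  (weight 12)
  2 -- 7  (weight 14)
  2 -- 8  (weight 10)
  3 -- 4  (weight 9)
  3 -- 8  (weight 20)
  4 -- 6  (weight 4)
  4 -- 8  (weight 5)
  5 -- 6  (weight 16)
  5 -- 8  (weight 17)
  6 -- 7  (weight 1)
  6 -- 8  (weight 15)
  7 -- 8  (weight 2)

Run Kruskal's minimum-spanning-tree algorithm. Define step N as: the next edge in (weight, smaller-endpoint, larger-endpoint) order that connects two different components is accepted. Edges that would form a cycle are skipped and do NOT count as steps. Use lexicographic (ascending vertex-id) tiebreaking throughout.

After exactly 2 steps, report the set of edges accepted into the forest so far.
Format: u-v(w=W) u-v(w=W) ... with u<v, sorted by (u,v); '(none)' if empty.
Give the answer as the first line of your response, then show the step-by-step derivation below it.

6-7(w=1) 7-8(w=2)

step 1: add edge 6-7 (w=1); MST = {6-7(w=1)}
step 2: add edge 7-8 (w=2); MST = {6-7(w=1) 7-8(w=2)}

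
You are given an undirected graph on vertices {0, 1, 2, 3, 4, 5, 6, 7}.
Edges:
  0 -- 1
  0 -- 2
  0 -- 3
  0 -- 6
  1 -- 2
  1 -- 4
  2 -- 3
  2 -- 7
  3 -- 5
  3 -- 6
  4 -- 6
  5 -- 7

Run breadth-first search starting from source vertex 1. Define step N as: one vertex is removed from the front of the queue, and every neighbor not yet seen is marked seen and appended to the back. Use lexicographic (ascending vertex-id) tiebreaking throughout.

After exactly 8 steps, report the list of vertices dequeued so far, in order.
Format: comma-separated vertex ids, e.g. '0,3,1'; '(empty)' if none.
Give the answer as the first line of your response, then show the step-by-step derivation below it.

1,0,2,4,3,6,7,5

step 1: dequeue 1; queue=[0,2,4]; order=1
step 2: dequeue 0; queue=[2,4,3,6]; order=1,0
step 3: dequeue 2; queue=[4,3,6,7]; order=1,0,2
step 4: dequeue 4; queue=[3,6,7]; order=1,0,2,4
step 5: dequeue 3; queue=[6,7,5]; order=1,0,2,4,3
step 6: dequeue 6; queue=[7,5]; order=1,0,2,4,3,6
step 7: dequeue 7; queue=[5]; order=1,0,2,4,3,6,7
step 8: dequeue 5; queue=[(empty)]; order=1,0,2,4,3,6,7,5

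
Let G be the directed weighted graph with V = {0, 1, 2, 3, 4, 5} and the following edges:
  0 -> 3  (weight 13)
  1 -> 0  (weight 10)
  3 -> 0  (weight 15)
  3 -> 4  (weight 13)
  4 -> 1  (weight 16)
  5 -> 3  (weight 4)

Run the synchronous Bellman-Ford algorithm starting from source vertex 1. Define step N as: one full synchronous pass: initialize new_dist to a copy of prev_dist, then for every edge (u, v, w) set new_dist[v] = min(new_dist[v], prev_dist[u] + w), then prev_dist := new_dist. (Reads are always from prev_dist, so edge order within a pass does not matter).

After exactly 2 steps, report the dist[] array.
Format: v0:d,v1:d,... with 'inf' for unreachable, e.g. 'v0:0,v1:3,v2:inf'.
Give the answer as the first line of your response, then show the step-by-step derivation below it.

v0:10,v1:0,v2:inf,v3:23,v4:inf,v5:inf

step 1: dist = v0:10,v1:0,v2:inf,v3:inf,v4:inf,v5:inf
step 2: dist = v0:10,v1:0,v2:inf,v3:23,v4:inf,v5:inf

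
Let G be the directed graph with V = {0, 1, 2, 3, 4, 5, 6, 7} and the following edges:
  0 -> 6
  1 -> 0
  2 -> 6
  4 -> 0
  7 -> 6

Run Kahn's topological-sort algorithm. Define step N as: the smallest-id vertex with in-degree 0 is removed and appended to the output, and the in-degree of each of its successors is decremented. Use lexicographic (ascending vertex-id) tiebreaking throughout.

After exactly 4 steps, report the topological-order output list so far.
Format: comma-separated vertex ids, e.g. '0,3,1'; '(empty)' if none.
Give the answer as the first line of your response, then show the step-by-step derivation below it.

1,2,3,4

step 1: output 1; order=[1]; indeg=(1,0,0,0,0,0,3,0)
step 2: output 2; order=[1,2]; indeg=(1,0,0,0,0,0,2,0)
step 3: output 3; order=[1,2,3]; indeg=(1,0,0,0,0,0,2,0)
step 4: output 4; order=[1,2,3,4]; indeg=(0,0,0,0,0,0,2,0)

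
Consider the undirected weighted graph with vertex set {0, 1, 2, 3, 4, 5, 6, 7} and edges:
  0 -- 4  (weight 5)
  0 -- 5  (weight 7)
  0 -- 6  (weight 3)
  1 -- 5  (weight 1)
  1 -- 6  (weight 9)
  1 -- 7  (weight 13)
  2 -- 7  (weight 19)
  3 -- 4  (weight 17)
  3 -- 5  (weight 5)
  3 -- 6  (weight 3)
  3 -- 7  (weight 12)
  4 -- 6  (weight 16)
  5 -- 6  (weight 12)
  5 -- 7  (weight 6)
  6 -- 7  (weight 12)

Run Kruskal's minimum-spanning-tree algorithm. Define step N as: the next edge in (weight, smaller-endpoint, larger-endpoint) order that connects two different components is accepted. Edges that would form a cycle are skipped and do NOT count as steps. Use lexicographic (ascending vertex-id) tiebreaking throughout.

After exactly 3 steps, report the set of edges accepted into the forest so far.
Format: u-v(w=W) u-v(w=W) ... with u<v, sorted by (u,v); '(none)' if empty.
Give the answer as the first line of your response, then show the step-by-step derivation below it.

0-6(w=3) 1-5(w=1) 3-6(w=3)

step 1: add edge 1-5 (w=1); MST = {1-5(w=1)}
step 2: add edge 0-6 (w=3); MST = {0-6(w=3) 1-5(w=1)}
step 3: add edge 3-6 (w=3); MST = {0-6(w=3) 1-5(w=1) 3-6(w=3)}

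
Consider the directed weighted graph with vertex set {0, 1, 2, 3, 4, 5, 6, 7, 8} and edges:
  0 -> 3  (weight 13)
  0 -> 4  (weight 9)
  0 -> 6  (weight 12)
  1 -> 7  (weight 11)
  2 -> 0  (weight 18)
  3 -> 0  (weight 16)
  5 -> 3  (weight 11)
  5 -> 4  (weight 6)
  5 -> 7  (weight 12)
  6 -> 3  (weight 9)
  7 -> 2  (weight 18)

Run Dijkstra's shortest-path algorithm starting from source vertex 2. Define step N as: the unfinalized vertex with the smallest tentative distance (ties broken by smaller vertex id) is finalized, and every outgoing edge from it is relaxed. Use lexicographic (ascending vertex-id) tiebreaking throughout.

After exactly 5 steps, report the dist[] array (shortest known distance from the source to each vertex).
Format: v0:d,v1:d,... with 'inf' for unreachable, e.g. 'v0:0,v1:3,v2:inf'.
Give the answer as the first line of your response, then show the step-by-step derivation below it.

v0:18,v1:inf,v2:0,v3:31,v4:27,v5:inf,v6:30,v7:inf,v8:inf

step 1: dist = v0:18,v1:inf,v2:0,v3:inf,v4:inf,v5:inf,v6:inf,v7:inf,v8:inf
step 2: dist = v0:18,v1:inf,v2:0,v3:31,v4:27,v5:inf,v6:30,v7:inf,v8:inf
step 3: dist = v0:18,v1:inf,v2:0,v3:31,v4:27,v5:inf,v6:30,v7:inf,v8:inf
step 4: dist = v0:18,v1:inf,v2:0,v3:31,v4:27,v5:inf,v6:30,v7:inf,v8:inf
step 5: dist = v0:18,v1:inf,v2:0,v3:31,v4:27,v5:inf,v6:30,v7:inf,v8:inf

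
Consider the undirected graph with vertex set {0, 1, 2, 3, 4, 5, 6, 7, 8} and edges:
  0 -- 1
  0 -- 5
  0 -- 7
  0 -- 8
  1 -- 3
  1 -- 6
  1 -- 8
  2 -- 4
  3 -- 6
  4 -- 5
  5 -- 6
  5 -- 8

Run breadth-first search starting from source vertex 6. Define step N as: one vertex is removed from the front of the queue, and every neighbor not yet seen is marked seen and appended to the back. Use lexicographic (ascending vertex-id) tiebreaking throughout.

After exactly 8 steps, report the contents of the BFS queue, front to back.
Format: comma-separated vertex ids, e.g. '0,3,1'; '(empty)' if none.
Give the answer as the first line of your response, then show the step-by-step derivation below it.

2

step 1: dequeue 6; queue=[1,3,5]; order=6
step 2: dequeue 1; queue=[3,5,0,8]; order=6,1
step 3: dequeue 3; queue=[5,0,8]; order=6,1,3
step 4: dequeue 5; queue=[0,8,4]; order=6,1,3,5
step 5: dequeue 0; queue=[8,4,7]; order=6,1,3,5,0
step 6: dequeue 8; queue=[4,7]; order=6,1,3,5,0,8
step 7: dequeue 4; queue=[7,2]; order=6,1,3,5,0,8,4
step 8: dequeue 7; queue=[2]; order=6,1,3,5,0,8,4,7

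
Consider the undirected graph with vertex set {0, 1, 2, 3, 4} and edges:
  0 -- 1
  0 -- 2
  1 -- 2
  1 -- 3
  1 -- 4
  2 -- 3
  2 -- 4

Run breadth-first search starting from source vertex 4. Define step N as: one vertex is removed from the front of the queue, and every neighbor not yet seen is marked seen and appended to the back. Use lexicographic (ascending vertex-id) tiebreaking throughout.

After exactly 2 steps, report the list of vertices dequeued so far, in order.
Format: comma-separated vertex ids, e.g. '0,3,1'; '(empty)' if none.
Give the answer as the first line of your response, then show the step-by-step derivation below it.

4,1

step 1: dequeue 4; queue=[1,2]; order=4
step 2: dequeue 1; queue=[2,0,3]; order=4,1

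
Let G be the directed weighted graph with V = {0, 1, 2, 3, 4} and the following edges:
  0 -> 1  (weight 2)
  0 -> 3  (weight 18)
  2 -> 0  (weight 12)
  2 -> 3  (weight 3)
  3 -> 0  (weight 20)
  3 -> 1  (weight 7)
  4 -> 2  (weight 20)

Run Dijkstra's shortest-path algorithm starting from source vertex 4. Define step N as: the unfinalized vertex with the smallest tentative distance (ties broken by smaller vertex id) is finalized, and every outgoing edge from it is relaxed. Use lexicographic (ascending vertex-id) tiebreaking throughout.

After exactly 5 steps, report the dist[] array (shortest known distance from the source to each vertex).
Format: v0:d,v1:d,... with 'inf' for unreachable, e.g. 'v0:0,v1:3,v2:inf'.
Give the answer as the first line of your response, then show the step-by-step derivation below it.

v0:32,v1:30,v2:20,v3:23,v4:0

step 1: dist = v0:inf,v1:inf,v2:20,v3:inf,v4:0
step 2: dist = v0:32,v1:inf,v2:20,v3:23,v4:0
step 3: dist = v0:32,v1:30,v2:20,v3:23,v4:0
step 4: dist = v0:32,v1:30,v2:20,v3:23,v4:0
step 5: dist = v0:32,v1:30,v2:20,v3:23,v4:0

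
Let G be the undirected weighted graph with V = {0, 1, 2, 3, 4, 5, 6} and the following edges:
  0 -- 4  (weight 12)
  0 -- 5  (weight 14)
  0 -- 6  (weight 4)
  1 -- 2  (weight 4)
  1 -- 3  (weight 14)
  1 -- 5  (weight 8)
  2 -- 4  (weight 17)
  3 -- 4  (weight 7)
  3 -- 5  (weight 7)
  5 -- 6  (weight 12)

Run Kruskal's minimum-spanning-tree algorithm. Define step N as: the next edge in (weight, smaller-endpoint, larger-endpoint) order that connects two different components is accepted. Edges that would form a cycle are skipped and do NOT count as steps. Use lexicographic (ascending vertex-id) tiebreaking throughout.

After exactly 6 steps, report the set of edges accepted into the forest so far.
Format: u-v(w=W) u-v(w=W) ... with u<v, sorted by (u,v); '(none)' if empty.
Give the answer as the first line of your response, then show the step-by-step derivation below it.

0-4(w=12) 0-6(w=4) 1-2(w=4) 1-5(w=8) 3-4(w=7) 3-5(w=7)

step 1: add edge 0-6 (w=4); MST = {0-6(w=4)}
step 2: add edge 1-2 (w=4); MST = {0-6(w=4) 1-2(w=4)}
step 3: add edge 3-4 (w=7); MST = {0-6(w=4) 1-2(w=4) 3-4(w=7)}
step 4: add edge 3-5 (w=7); MST = {0-6(w=4) 1-2(w=4) 3-4(w=7) 3-5(w=7)}
step 5: add edge 1-5 (w=8); MST = {0-6(w=4) 1-2(w=4) 1-5(w=8) 3-4(w=7) 3-5(w=7)}
step 6: add edge 0-4 (w=12); MST = {0-4(w=12) 0-6(w=4) 1-2(w=4) 1-5(w=8) 3-4(w=7) 3-5(w=7)}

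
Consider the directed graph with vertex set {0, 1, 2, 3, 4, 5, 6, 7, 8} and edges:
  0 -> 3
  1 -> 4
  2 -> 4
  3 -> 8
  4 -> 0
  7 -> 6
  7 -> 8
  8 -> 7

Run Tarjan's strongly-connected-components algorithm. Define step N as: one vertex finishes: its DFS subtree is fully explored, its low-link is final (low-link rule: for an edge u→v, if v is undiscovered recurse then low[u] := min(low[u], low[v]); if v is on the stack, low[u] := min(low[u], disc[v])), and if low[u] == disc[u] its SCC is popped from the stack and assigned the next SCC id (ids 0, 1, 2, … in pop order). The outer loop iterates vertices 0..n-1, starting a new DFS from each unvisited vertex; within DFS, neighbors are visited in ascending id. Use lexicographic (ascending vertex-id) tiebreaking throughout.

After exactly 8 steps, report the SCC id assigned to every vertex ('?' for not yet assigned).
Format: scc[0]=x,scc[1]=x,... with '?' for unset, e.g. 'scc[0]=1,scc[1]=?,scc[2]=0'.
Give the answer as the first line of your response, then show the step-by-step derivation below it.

scc[0]=3,scc[1]=5,scc[2]=6,scc[3]=2,scc[4]=4,scc[5]=?,scc[6]=0,scc[7]=1,scc[8]=1

step 1: low=(low[0]=0,low[1]=?,low[2]=?,low[3]=1,low[4]=?,low[5]=?,low[6]=4,low[7]=3,low[8]=2); scc=(scc[0]=?,scc[1]=?,scc[2]=?,scc[3]=?,scc[4]=?,scc[5]=?,scc[6]=0,scc[7]=?,scc[8]=?)
step 2: low=(low[0]=0,low[1]=?,low[2]=?,low[3]=1,low[4]=?,low[5]=?,low[6]=4,low[7]=2,low[8]=2); scc=(scc[0]=?,scc[1]=?,scc[2]=?,scc[3]=?,scc[4]=?,scc[5]=?,scc[6]=0,scc[7]=?,scc[8]=?)
step 3: low=(low[0]=0,low[1]=?,low[2]=?,low[3]=1,low[4]=?,low[5]=?,low[6]=4,low[7]=2,low[8]=2); scc=(scc[0]=?,scc[1]=?,scc[2]=?,scc[3]=?,scc[4]=?,scc[5]=?,scc[6]=0,scc[7]=1,scc[8]=1)
step 4: low=(low[0]=0,low[1]=?,low[2]=?,low[3]=1,low[4]=?,low[5]=?,low[6]=4,low[7]=2,low[8]=2); scc=(scc[0]=?,scc[1]=?,scc[2]=?,scc[3]=2,scc[4]=?,scc[5]=?,scc[6]=0,scc[7]=1,scc[8]=1)
step 5: low=(low[0]=0,low[1]=?,low[2]=?,low[3]=1,low[4]=?,low[5]=?,low[6]=4,low[7]=2,low[8]=2); scc=(scc[0]=3,scc[1]=?,scc[2]=?,scc[3]=2,scc[4]=?,scc[5]=?,scc[6]=0,scc[7]=1,scc[8]=1)
step 6: low=(low[0]=0,low[1]=5,low[2]=?,low[3]=1,low[4]=6,low[5]=?,low[6]=4,low[7]=2,low[8]=2); scc=(scc[0]=3,scc[1]=?,scc[2]=?,scc[3]=2,scc[4]=4,scc[5]=?,scc[6]=0,scc[7]=1,scc[8]=1)
step 7: low=(low[0]=0,low[1]=5,low[2]=?,low[3]=1,low[4]=6,low[5]=?,low[6]=4,low[7]=2,low[8]=2); scc=(scc[0]=3,scc[1]=5,scc[2]=?,scc[3]=2,scc[4]=4,scc[5]=?,scc[6]=0,scc[7]=1,scc[8]=1)
step 8: low=(low[0]=0,low[1]=5,low[2]=7,low[3]=1,low[4]=6,low[5]=?,low[6]=4,low[7]=2,low[8]=2); scc=(scc[0]=3,scc[1]=5,scc[2]=6,scc[3]=2,scc[4]=4,scc[5]=?,scc[6]=0,scc[7]=1,scc[8]=1)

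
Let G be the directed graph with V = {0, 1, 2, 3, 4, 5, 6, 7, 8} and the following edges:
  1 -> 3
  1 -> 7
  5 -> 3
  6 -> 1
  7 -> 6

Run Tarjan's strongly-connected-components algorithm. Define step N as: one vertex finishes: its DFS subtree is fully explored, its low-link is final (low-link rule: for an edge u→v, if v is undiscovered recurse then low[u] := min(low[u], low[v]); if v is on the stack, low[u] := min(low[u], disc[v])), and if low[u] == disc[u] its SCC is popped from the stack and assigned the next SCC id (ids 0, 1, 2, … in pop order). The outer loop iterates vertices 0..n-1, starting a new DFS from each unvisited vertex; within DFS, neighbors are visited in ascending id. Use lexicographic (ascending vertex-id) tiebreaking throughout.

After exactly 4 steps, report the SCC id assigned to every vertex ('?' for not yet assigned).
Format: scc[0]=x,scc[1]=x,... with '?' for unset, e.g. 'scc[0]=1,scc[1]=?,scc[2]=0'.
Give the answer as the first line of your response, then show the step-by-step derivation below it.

scc[0]=0,scc[1]=?,scc[2]=?,scc[3]=1,scc[4]=?,scc[5]=?,scc[6]=?,scc[7]=?,scc[8]=?

step 1: low=(low[0]=0,low[1]=?,low[2]=?,low[3]=?,low[4]=?,low[5]=?,low[6]=?,low[7]=?,low[8]=?); scc=(scc[0]=0,scc[1]=?,scc[2]=?,scc[3]=?,scc[4]=?,scc[5]=?,scc[6]=?,scc[7]=?,scc[8]=?)
step 2: low=(low[0]=0,low[1]=1,low[2]=?,low[3]=2,low[4]=?,low[5]=?,low[6]=?,low[7]=?,low[8]=?); scc=(scc[0]=0,scc[1]=?,scc[2]=?,scc[3]=1,scc[4]=?,scc[5]=?,scc[6]=?,scc[7]=?,scc[8]=?)
step 3: low=(low[0]=0,low[1]=1,low[2]=?,low[3]=2,low[4]=?,low[5]=?,low[6]=1,low[7]=3,low[8]=?); scc=(scc[0]=0,scc[1]=?,scc[2]=?,scc[3]=1,scc[4]=?,scc[5]=?,scc[6]=?,scc[7]=?,scc[8]=?)
step 4: low=(low[0]=0,low[1]=1,low[2]=?,low[3]=2,low[4]=?,low[5]=?,low[6]=1,low[7]=1,low[8]=?); scc=(scc[0]=0,scc[1]=?,scc[2]=?,scc[3]=1,scc[4]=?,scc[5]=?,scc[6]=?,scc[7]=?,scc[8]=?)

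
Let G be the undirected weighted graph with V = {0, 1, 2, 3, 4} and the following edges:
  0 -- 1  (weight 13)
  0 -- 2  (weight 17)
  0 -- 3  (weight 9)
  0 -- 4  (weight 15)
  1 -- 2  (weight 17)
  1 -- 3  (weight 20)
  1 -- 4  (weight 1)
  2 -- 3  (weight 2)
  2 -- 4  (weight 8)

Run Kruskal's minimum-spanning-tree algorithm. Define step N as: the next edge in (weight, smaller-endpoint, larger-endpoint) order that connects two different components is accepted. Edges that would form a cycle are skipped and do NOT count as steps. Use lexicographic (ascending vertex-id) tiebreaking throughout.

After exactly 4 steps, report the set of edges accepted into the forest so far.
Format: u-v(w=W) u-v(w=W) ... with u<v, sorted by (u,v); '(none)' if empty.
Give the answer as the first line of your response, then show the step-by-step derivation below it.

0-3(w=9) 1-4(w=1) 2-3(w=2) 2-4(w=8)

step 1: add edge 1-4 (w=1); MST = {1-4(w=1)}
step 2: add edge 2-3 (w=2); MST = {1-4(w=1) 2-3(w=2)}
step 3: add edge 2-4 (w=8); MST = {1-4(w=1) 2-3(w=2) 2-4(w=8)}
step 4: add edge 0-3 (w=9); MST = {0-3(w=9) 1-4(w=1) 2-3(w=2) 2-4(w=8)}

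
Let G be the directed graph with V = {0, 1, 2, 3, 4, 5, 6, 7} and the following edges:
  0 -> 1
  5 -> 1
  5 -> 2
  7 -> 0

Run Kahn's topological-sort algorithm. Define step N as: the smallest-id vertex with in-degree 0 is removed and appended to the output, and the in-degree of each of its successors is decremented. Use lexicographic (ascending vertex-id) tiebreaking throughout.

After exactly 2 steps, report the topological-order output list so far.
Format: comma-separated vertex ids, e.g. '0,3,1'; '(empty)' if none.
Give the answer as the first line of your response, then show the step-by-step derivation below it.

3,4

step 1: output 3; order=[3]; indeg=(1,2,1,0,0,0,0,0)
step 2: output 4; order=[3,4]; indeg=(1,2,1,0,0,0,0,0)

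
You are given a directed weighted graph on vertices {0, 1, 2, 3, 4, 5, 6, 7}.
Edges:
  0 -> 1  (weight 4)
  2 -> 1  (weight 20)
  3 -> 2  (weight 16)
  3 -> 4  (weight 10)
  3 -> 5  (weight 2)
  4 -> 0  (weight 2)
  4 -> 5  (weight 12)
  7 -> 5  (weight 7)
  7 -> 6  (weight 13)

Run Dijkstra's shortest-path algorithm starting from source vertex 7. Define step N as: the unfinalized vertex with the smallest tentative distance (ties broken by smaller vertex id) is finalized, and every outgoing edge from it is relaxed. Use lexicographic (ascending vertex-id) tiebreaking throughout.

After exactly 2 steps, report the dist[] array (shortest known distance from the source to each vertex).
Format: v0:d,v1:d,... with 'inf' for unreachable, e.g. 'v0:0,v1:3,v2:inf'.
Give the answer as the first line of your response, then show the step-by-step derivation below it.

v0:inf,v1:inf,v2:inf,v3:inf,v4:inf,v5:7,v6:13,v7:0

step 1: dist = v0:inf,v1:inf,v2:inf,v3:inf,v4:inf,v5:7,v6:13,v7:0
step 2: dist = v0:inf,v1:inf,v2:inf,v3:inf,v4:inf,v5:7,v6:13,v7:0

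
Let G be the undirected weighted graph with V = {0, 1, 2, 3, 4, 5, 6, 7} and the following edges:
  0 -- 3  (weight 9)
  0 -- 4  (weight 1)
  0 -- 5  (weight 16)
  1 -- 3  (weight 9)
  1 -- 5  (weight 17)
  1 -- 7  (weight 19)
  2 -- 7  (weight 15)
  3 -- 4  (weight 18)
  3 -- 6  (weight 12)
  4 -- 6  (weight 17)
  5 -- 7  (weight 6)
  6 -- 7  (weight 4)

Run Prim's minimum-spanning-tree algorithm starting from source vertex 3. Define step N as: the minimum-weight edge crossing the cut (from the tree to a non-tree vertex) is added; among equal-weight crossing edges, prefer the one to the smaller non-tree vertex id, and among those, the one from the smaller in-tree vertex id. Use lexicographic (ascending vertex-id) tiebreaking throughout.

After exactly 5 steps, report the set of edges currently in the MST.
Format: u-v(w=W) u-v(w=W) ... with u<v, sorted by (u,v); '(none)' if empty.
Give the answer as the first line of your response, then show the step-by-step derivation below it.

0-3(w=9) 0-4(w=1) 1-3(w=9) 3-6(w=12) 6-7(w=4)

step 1: add edge 0-3 (w=9); MST = {0-3(w=9)}
step 2: add edge 0-4 (w=1); MST = {0-3(w=9) 0-4(w=1)}
step 3: add edge 1-3 (w=9); MST = {0-3(w=9) 0-4(w=1) 1-3(w=9)}
step 4: add edge 3-6 (w=12); MST = {0-3(w=9) 0-4(w=1) 1-3(w=9) 3-6(w=12)}
step 5: add edge 6-7 (w=4); MST = {0-3(w=9) 0-4(w=1) 1-3(w=9) 3-6(w=12) 6-7(w=4)}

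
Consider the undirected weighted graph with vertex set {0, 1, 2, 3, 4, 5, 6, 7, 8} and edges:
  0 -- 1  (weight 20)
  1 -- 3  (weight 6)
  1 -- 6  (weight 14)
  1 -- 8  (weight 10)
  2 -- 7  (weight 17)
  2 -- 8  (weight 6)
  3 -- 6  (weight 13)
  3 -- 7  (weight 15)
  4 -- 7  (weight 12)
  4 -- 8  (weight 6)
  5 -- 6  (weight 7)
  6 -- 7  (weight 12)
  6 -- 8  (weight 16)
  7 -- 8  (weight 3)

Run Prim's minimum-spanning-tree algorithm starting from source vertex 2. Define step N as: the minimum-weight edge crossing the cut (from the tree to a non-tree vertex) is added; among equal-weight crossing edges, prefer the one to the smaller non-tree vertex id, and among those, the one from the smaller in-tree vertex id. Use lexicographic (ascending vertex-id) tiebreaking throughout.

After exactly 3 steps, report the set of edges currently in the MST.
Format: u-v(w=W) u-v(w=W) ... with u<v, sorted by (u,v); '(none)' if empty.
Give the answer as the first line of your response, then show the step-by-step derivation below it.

2-8(w=6) 4-8(w=6) 7-8(w=3)

step 1: add edge 2-8 (w=6); MST = {2-8(w=6)}
step 2: add edge 7-8 (w=3); MST = {2-8(w=6) 7-8(w=3)}
step 3: add edge 4-8 (w=6); MST = {2-8(w=6) 4-8(w=6) 7-8(w=3)}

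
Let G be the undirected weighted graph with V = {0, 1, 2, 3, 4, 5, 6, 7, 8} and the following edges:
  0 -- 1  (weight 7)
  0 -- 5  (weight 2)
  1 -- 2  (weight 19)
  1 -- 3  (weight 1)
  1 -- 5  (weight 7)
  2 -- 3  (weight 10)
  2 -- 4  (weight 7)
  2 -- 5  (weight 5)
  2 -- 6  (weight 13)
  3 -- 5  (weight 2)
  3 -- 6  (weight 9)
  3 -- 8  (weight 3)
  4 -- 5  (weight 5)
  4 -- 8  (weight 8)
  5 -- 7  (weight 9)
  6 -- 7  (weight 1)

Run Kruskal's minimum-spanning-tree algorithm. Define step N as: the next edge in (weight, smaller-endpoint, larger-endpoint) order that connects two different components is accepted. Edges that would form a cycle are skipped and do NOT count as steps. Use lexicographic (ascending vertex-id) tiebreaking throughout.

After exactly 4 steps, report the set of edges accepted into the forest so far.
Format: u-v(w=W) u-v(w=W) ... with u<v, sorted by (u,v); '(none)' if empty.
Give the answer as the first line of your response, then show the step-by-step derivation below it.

0-5(w=2) 1-3(w=1) 3-5(w=2) 6-7(w=1)

step 1: add edge 1-3 (w=1); MST = {1-3(w=1)}
step 2: add edge 6-7 (w=1); MST = {1-3(w=1) 6-7(w=1)}
step 3: add edge 0-5 (w=2); MST = {0-5(w=2) 1-3(w=1) 6-7(w=1)}
step 4: add edge 3-5 (w=2); MST = {0-5(w=2) 1-3(w=1) 3-5(w=2) 6-7(w=1)}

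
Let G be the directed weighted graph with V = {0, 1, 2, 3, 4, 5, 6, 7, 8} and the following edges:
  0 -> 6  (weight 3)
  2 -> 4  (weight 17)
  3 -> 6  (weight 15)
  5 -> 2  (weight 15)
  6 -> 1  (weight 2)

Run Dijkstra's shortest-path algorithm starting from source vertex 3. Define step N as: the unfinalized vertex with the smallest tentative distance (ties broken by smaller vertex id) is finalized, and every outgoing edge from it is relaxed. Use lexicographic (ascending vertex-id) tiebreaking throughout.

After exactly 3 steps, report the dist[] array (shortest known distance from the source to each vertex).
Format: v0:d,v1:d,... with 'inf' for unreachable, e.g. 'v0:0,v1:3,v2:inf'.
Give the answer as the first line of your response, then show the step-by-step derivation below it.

v0:inf,v1:17,v2:inf,v3:0,v4:inf,v5:inf,v6:15,v7:inf,v8:inf

step 1: dist = v0:inf,v1:inf,v2:inf,v3:0,v4:inf,v5:inf,v6:15,v7:inf,v8:inf
step 2: dist = v0:inf,v1:17,v2:inf,v3:0,v4:inf,v5:inf,v6:15,v7:inf,v8:inf
step 3: dist = v0:inf,v1:17,v2:inf,v3:0,v4:inf,v5:inf,v6:15,v7:inf,v8:inf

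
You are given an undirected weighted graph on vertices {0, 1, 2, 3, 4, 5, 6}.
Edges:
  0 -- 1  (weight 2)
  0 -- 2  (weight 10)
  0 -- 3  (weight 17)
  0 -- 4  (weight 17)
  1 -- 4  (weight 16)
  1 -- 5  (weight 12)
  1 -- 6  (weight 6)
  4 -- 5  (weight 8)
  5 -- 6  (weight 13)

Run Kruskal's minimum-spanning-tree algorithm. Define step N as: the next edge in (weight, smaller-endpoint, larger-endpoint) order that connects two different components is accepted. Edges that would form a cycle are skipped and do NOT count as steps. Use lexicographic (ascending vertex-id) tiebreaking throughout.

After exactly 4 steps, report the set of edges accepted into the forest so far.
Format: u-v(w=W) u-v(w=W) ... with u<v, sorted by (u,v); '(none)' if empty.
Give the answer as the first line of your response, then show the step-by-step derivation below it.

0-1(w=2) 0-2(w=10) 1-6(w=6) 4-5(w=8)

step 1: add edge 0-1 (w=2); MST = {0-1(w=2)}
step 2: add edge 1-6 (w=6); MST = {0-1(w=2) 1-6(w=6)}
step 3: add edge 4-5 (w=8); MST = {0-1(w=2) 1-6(w=6) 4-5(w=8)}
step 4: add edge 0-2 (w=10); MST = {0-1(w=2) 0-2(w=10) 1-6(w=6) 4-5(w=8)}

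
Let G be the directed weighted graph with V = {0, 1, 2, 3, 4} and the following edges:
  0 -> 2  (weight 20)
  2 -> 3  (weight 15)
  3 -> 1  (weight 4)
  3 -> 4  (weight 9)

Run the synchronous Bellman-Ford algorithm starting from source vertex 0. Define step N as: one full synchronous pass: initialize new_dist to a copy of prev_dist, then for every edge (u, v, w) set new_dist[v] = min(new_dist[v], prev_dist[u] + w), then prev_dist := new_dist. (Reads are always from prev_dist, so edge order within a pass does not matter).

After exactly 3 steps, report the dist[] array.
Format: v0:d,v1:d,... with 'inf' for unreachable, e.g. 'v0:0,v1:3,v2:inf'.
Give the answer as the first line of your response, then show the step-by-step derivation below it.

v0:0,v1:39,v2:20,v3:35,v4:44

step 1: dist = v0:0,v1:inf,v2:20,v3:inf,v4:inf
step 2: dist = v0:0,v1:inf,v2:20,v3:35,v4:inf
step 3: dist = v0:0,v1:39,v2:20,v3:35,v4:44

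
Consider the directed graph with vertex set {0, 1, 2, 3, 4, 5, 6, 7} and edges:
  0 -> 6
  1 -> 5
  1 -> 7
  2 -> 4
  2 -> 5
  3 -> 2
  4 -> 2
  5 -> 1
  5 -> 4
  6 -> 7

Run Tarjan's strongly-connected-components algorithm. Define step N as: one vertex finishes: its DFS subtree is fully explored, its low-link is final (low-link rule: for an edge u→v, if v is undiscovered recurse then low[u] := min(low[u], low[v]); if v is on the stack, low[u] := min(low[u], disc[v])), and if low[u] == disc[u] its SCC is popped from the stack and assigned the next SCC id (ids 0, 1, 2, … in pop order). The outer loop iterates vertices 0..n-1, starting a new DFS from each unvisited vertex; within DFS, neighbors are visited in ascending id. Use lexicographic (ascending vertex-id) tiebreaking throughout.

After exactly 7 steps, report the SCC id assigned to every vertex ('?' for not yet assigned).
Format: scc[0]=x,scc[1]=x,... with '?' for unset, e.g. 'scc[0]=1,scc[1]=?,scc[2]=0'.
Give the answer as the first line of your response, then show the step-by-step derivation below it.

scc[0]=2,scc[1]=3,scc[2]=3,scc[3]=?,scc[4]=3,scc[5]=3,scc[6]=1,scc[7]=0

step 1: low=(low[0]=0,low[1]=?,low[2]=?,low[3]=?,low[4]=?,low[5]=?,low[6]=1,low[7]=2); scc=(scc[0]=?,scc[1]=?,scc[2]=?,scc[3]=?,scc[4]=?,scc[5]=?,scc[6]=?,scc[7]=0)
step 2: low=(low[0]=0,low[1]=?,low[2]=?,low[3]=?,low[4]=?,low[5]=?,low[6]=1,low[7]=2); scc=(scc[0]=?,scc[1]=?,scc[2]=?,scc[3]=?,scc[4]=?,scc[5]=?,scc[6]=1,scc[7]=0)
step 3: low=(low[0]=0,low[1]=?,low[2]=?,low[3]=?,low[4]=?,low[5]=?,low[6]=1,low[7]=2); scc=(scc[0]=2,scc[1]=?,scc[2]=?,scc[3]=?,scc[4]=?,scc[5]=?,scc[6]=1,scc[7]=0)
step 4: low=(low[0]=0,low[1]=3,low[2]=4,low[3]=?,low[4]=5,low[5]=3,low[6]=1,low[7]=2); scc=(scc[0]=2,scc[1]=?,scc[2]=?,scc[3]=?,scc[4]=?,scc[5]=?,scc[6]=1,scc[7]=0)
step 5: low=(low[0]=0,low[1]=3,low[2]=4,low[3]=?,low[4]=4,low[5]=3,low[6]=1,low[7]=2); scc=(scc[0]=2,scc[1]=?,scc[2]=?,scc[3]=?,scc[4]=?,scc[5]=?,scc[6]=1,scc[7]=0)
step 6: low=(low[0]=0,low[1]=3,low[2]=4,low[3]=?,low[4]=4,low[5]=3,low[6]=1,low[7]=2); scc=(scc[0]=2,scc[1]=?,scc[2]=?,scc[3]=?,scc[4]=?,scc[5]=?,scc[6]=1,scc[7]=0)
step 7: low=(low[0]=0,low[1]=3,low[2]=4,low[3]=?,low[4]=4,low[5]=3,low[6]=1,low[7]=2); scc=(scc[0]=2,scc[1]=3,scc[2]=3,scc[3]=?,scc[4]=3,scc[5]=3,scc[6]=1,scc[7]=0)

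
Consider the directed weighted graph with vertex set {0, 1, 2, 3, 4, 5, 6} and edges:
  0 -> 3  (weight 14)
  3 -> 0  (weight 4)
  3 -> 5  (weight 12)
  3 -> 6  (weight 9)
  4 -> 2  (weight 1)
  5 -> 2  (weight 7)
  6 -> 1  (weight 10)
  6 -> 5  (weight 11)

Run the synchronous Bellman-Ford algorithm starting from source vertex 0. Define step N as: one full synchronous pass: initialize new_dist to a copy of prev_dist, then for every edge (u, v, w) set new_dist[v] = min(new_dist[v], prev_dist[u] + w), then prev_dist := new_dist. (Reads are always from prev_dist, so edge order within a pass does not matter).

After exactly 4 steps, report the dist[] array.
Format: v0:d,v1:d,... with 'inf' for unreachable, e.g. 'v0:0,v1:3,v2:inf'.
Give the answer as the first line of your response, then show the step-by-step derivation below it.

v0:0,v1:33,v2:33,v3:14,v4:inf,v5:26,v6:23

step 1: dist = v0:0,v1:inf,v2:inf,v3:14,v4:inf,v5:inf,v6:inf
step 2: dist = v0:0,v1:inf,v2:inf,v3:14,v4:inf,v5:26,v6:23
step 3: dist = v0:0,v1:33,v2:33,v3:14,v4:inf,v5:26,v6:23
step 4: dist = v0:0,v1:33,v2:33,v3:14,v4:inf,v5:26,v6:23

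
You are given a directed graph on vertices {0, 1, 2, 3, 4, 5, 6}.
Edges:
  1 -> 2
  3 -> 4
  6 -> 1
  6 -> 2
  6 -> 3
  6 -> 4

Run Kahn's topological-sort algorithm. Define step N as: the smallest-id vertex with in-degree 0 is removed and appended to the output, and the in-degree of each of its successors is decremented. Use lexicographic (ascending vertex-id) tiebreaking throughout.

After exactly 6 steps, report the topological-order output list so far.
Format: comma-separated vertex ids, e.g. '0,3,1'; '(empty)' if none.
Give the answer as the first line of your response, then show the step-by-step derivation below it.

0,5,6,1,2,3

step 1: output 0; order=[0]; indeg=(0,1,2,1,2,0,0)
step 2: output 5; order=[0,5]; indeg=(0,1,2,1,2,0,0)
step 3: output 6; order=[0,5,6]; indeg=(0,0,1,0,1,0,0)
step 4: output 1; order=[0,5,6,1]; indeg=(0,0,0,0,1,0,0)
step 5: output 2; order=[0,5,6,1,2]; indeg=(0,0,0,0,1,0,0)
step 6: output 3; order=[0,5,6,1,2,3]; indeg=(0,0,0,0,0,0,0)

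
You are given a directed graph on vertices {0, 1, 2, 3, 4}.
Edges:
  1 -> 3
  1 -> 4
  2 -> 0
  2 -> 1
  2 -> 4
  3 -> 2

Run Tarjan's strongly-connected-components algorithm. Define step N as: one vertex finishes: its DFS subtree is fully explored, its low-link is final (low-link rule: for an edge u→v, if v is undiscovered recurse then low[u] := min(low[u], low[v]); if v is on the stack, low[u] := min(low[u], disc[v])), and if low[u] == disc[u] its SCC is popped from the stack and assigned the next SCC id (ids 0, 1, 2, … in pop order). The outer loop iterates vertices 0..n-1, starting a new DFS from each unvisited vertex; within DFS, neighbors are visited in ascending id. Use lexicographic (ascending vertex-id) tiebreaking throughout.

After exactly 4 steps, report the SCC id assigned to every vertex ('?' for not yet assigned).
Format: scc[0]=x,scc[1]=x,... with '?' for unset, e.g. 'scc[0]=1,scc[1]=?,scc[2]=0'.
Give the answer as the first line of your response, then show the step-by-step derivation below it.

scc[0]=0,scc[1]=?,scc[2]=?,scc[3]=?,scc[4]=1

step 1: low=(low[0]=0,low[1]=?,low[2]=?,low[3]=?,low[4]=?); scc=(scc[0]=0,scc[1]=?,scc[2]=?,scc[3]=?,scc[4]=?)
step 2: low=(low[0]=0,low[1]=1,low[2]=1,low[3]=2,low[4]=4); scc=(scc[0]=0,scc[1]=?,scc[2]=?,scc[3]=?,scc[4]=1)
step 3: low=(low[0]=0,low[1]=1,low[2]=1,low[3]=2,low[4]=4); scc=(scc[0]=0,scc[1]=?,scc[2]=?,scc[3]=?,scc[4]=1)
step 4: low=(low[0]=0,low[1]=1,low[2]=1,low[3]=1,low[4]=4); scc=(scc[0]=0,scc[1]=?,scc[2]=?,scc[3]=?,scc[4]=1)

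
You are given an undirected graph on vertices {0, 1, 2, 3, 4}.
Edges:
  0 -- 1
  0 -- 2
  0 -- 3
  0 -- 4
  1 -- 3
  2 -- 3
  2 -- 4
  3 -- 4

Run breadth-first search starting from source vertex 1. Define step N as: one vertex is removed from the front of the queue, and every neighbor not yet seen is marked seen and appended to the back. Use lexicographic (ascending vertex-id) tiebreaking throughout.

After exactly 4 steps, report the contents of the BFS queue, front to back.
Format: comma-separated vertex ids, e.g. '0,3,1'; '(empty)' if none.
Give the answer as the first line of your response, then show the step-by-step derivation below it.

4

step 1: dequeue 1; queue=[0,3]; order=1
step 2: dequeue 0; queue=[3,2,4]; order=1,0
step 3: dequeue 3; queue=[2,4]; order=1,0,3
step 4: dequeue 2; queue=[4]; order=1,0,3,2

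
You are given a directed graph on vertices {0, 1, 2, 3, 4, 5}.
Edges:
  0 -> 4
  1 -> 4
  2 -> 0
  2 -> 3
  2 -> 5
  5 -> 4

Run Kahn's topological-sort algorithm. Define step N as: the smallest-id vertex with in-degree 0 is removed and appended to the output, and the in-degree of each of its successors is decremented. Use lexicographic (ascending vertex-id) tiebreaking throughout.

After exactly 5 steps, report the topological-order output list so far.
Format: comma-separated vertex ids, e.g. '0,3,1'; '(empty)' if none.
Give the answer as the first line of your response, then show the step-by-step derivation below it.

1,2,0,3,5

step 1: output 1; order=[1]; indeg=(1,0,0,1,2,1)
step 2: output 2; order=[1,2]; indeg=(0,0,0,0,2,0)
step 3: output 0; order=[1,2,0]; indeg=(0,0,0,0,1,0)
step 4: output 3; order=[1,2,0,3]; indeg=(0,0,0,0,1,0)
step 5: output 5; order=[1,2,0,3,5]; indeg=(0,0,0,0,0,0)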